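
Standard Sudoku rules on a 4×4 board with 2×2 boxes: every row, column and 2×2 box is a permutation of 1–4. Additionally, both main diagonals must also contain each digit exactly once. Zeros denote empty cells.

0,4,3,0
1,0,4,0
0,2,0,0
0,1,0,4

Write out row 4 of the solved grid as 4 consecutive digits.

r1c1 = 2 (sole candidate).
r1c4 = 1 (sole candidate).
r2c2 = 3 (sole candidate).
r2c4 = 2 (sole candidate).
r3c3 = 1 (sole candidate).
r3c4 = 3 (sole candidate).
r4c1 = 3: row 4 has {1,4}; col 1 has {1,2}; box has {1,2}; anti-diagonal has {1,2,4} → only 3 remains.
r4c3 = 2: row 4 has {1,3,4}; col 3 has {1,3,4}; box has {1,3,4} → only 2 remains.

3124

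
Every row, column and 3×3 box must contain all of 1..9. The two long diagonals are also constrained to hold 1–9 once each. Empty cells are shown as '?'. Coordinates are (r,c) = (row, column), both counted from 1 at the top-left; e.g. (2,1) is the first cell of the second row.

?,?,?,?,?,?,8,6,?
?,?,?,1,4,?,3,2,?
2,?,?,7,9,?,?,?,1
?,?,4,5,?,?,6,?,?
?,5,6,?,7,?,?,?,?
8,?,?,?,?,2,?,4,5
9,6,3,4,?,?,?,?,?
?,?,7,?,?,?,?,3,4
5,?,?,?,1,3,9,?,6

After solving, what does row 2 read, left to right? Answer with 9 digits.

(1,6) = 5 (sole candidate).
(1,9) = 9 (sole candidate).
(2,9) = 7: row 2 has {1,2,3,4}; col 9 has {1,4,5,6,9}; box has {1,2,3,6,8,9} → only 7 remains.
(3,3) = 8 (sole candidate).
(3,6) = 6 (sole candidate).
(3,7) = 4 (sole candidate).
(3,8) = 5 (sole candidate).
(6,4) = 6 (sole candidate).
(6,5) = 3 (sole candidate).
(7,7) = 1 (sole candidate).
(8,1) = 1 (sole candidate).
(8,2) = 8 (sole candidate).
(8,6) = 9 (sole candidate).
(9,3) = 2 (sole candidate).
(9,4) = 8 (sole candidate).
(9,8) = 7 (sole candidate).
(1,1) = 4 (sole candidate).
(1,3) = 1 (sole candidate).
(1,5) = 2 (sole candidate).
(2,1) = 6: row 2 has {1,2,3,4,7}; col 1 has {1,2,4,5,8,9}; box has {1,2,4,8} → only 6 remains.
(2,2) = 9: row 2 has {1,2,3,4,6,7}; col 2 has {5,6,8}; box has {1,2,4,6,8}; main diagonal has {1,2,3,4,5,6,7,8} → only 9 remains.
(2,3) = 5: row 2 has {1,2,3,4,6,7,9}; col 3 has {1,2,3,4,6,7,8}; box has {1,2,4,6,8,9} → only 5 remains.
(2,6) = 8: row 2 has {1,2,3,4,5,6,7,9}; col 6 has {2,3,5,6,9}; box has {1,2,4,5,6,7,9} → only 8 remains.

695148327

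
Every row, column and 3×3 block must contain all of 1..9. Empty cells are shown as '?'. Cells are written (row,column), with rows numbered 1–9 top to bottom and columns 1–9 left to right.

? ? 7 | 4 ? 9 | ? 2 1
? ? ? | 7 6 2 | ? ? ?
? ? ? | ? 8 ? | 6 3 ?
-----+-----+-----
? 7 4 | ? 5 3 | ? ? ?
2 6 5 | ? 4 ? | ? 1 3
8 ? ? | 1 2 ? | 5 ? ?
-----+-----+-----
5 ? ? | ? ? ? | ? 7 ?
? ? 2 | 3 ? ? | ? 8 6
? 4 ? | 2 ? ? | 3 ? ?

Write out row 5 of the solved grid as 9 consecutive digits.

(1,5) = 3 (sole candidate).
(1,7) = 8 (sole candidate).
(3,4) = 5 (sole candidate).
(3,6) = 1 (sole candidate).
(1,1) = 6 (sole candidate).
(1,2) = 5 (sole candidate).
(3,3) = 9 (sole candidate).
(6,3) = 3 (sole candidate).
(3,1) = 4 (sole candidate).
(3,2) = 2 (sole candidate).
(3,9) = 7 (sole candidate).
(6,2) = 9 (sole candidate).
(6,9) = 4 (sole candidate).
(8,2) = 1 (sole candidate).
(4,1) = 1 (sole candidate).
(6,8) = 6 (sole candidate).
(2,1) = 3 (sole candidate).
(2,2) = 8 (sole candidate).
(2,3) = 1 (sole candidate).
(4,8) = 9 (sole candidate).
(5,7) = 7: row 5 has {1,2,3,4,5,6}; col 7 has {3,5,6,8}; box has {1,3,4,5,6,9} → only 7 remains.
(6,6) = 7 (sole candidate).
(7,2) = 3 (sole candidate).
(9,8) = 5 (sole candidate).
(9,9) = 9 (sole candidate).
(2,8) = 4 (sole candidate).
(2,9) = 5 (sole candidate).
(4,7) = 2 (sole candidate).
(4,9) = 8 (sole candidate).
(5,6) = 8: row 5 has {1,2,3,4,5,6,7}; col 6 has {1,2,3,7,9}; box has {1,2,3,4,5,7} → only 8 remains.
(7,9) = 2 (sole candidate).
(8,7) = 4 (sole candidate).
(9,1) = 7 (sole candidate).
(9,5) = 1 (sole candidate).
(9,6) = 6 (sole candidate).
(2,7) = 9 (sole candidate).
(4,4) = 6 (sole candidate).
(5,4) = 9: row 5 has {1,2,3,4,5,6,7,8}; col 4 has {1,2,3,4,5,6,7}; box has {1,2,3,4,5,6,7,8} → only 9 remains.

265948713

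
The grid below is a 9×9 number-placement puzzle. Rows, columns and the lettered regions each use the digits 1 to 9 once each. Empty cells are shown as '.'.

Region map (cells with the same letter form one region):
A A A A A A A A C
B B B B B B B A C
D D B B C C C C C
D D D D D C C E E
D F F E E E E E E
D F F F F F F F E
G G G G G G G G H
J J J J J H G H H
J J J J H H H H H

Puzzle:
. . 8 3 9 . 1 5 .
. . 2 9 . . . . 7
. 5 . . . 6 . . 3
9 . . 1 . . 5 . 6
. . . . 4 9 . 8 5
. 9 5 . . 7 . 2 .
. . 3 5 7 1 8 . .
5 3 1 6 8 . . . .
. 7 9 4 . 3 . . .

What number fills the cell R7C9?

9

R5C3 = 6 (sole candidate).
R6C4 = 8 (sole candidate).
R6C9 = 1 (sole candidate).
R9C1 = 2 (sole candidate).
R9C7 = 6 (sole candidate).
R9C8 = 1 (sole candidate).
R9C9 = 8 (sole candidate).
R3C4 = 7 (sole candidate).
R5C2 = 1 (sole candidate).
R5C4 = 2 (sole candidate).
R6C5 = 3 (sole candidate).
R6C7 = 4 (sole candidate).
R9C5 = 5 (sole candidate).
R2C7 = 3 (sole candidate).
R3C3 = 4 (sole candidate).
R3C8 = 9 (sole candidate).
R4C3 = 7 (sole candidate).
R4C5 = 2 (sole candidate).
R4C8 = 3 (sole candidate).
R5C1 = 3 (sole candidate).
R5C7 = 7 (sole candidate).
R6C1 = 6 (sole candidate).
R7C1 = 4 (sole candidate).
R7C8 = 6 (sole candidate).
R1C1 = 7 (sole candidate).
R2C8 = 4 (sole candidate).
R3C1 = 8 (sole candidate).
R3C5 = 1 (sole candidate).
R3C7 = 2 (sole candidate).
R4C2 = 4 (sole candidate).
R4C6 = 8 (sole candidate).
R7C2 = 2 (sole candidate).
R7C9 = 9: row 7 has {1,2,3,4,5,6,7,8}; col 9 has {1,3,5,6,7,8}; region has {1,3,5,6,8} → only 9 remains.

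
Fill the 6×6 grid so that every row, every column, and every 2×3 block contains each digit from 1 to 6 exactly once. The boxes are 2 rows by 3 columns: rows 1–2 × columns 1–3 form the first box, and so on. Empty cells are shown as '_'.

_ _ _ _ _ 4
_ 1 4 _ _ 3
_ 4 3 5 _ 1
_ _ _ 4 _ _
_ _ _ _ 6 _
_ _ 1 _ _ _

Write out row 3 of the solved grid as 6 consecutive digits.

r3c5 = 2: row 3 has {1,3,4,5}; col 5 has {6}; box has {1,4,5} → only 2 remains.
r4c5 = 3: row 4 has {4}; col 5 has {2,6}; box has {1,2,4,5} → only 3 remains.
r4c6 = 6: row 4 has {3,4}; col 6 has {1,3,4}; box has {1,2,3,4,5} → only 6 remains.
r2c5 = 5: row 2 has {1,3,4}; col 5 has {2,3,6}; box has {3,4} → only 5 remains.
r3c1 = 6: row 3 has {1,2,3,4,5}; col 1 has {}; box has {3,4} → only 6 remains.

643521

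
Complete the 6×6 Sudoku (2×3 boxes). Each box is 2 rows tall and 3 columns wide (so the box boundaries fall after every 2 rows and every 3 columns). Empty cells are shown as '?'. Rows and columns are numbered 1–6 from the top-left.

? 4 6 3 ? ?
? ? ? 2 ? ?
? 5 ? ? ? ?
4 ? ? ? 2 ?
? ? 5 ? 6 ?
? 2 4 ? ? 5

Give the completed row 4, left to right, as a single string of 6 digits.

row 1, column 6 = 1: row 1 has {3,4,6}; col 6 has {5}; box has {2,3} → only 1 remains.
row 6, column 4 = 1: row 6 has {2,4,5}; col 4 has {2,3}; box has {5,6} → only 1 remains.
row 6, column 5 = 3: row 6 has {1,2,4,5}; col 5 has {2,6}; box has {1,5,6} → only 3 remains.
row 1, column 5 = 5: row 1 has {1,3,4,6}; col 5 has {2,3,6}; box has {1,2,3} → only 5 remains.
row 2, column 5 = 4: row 2 has {2}; col 5 has {2,3,5,6}; box has {1,2,3,5} → only 4 remains.
row 2, column 6 = 6: row 2 has {2,4}; col 6 has {1,5}; box has {1,2,3,4,5} → only 6 remains.
row 3, column 5 = 1: row 3 has {5}; col 5 has {2,3,4,5,6}; box has {2} → only 1 remains.
row 4, column 6 = 3: row 4 has {2,4}; col 6 has {1,5,6}; box has {1,2} → only 3 remains.
row 5, column 4 = 4: row 5 has {5,6}; col 4 has {1,2,3}; box has {1,3,5,6} → only 4 remains.
row 5, column 6 = 2: row 5 has {4,5,6}; col 6 has {1,3,5,6}; box has {1,3,4,5,6} → only 2 remains.
row 6, column 1 = 6: row 6 has {1,2,3,4,5}; col 1 has {4}; box has {2,4,5} → only 6 remains.
row 1, column 1 = 2: row 1 has {1,3,4,5,6}; col 1 has {4,6}; box has {4,6} → only 2 remains.
row 3, column 1 = 3: row 3 has {1,5}; col 1 has {2,4,6}; box has {4,5} → only 3 remains.
row 3, column 3 = 2: row 3 has {1,3,5}; col 3 has {4,5,6}; box has {3,4,5} → only 2 remains.
row 3, column 4 = 6: row 3 has {1,2,3,5}; col 4 has {1,2,3,4}; box has {1,2,3} → only 6 remains.
row 3, column 6 = 4: row 3 has {1,2,3,5,6}; col 6 has {1,2,3,5,6}; box has {1,2,3,6} → only 4 remains.
row 4, column 3 = 1: row 4 has {2,3,4}; col 3 has {2,4,5,6}; box has {2,3,4,5} → only 1 remains.
row 4, column 4 = 5: row 4 has {1,2,3,4}; col 4 has {1,2,3,4,6}; box has {1,2,3,4,6} → only 5 remains.
row 5, column 1 = 1: row 5 has {2,4,5,6}; col 1 has {2,3,4,6}; box has {2,4,5,6} → only 1 remains.
row 5, column 2 = 3: row 5 has {1,2,4,5,6}; col 2 has {2,4,5}; box has {1,2,4,5,6} → only 3 remains.
row 2, column 1 = 5: row 2 has {2,4,6}; col 1 has {1,2,3,4,6}; box has {2,4,6} → only 5 remains.
row 2, column 2 = 1: row 2 has {2,4,5,6}; col 2 has {2,3,4,5}; box has {2,4,5,6} → only 1 remains.
row 2, column 3 = 3: row 2 has {1,2,4,5,6}; col 3 has {1,2,4,5,6}; box has {1,2,4,5,6} → only 3 remains.
row 4, column 2 = 6: row 4 has {1,2,3,4,5}; col 2 has {1,2,3,4,5}; box has {1,2,3,4,5} → only 6 remains.

461523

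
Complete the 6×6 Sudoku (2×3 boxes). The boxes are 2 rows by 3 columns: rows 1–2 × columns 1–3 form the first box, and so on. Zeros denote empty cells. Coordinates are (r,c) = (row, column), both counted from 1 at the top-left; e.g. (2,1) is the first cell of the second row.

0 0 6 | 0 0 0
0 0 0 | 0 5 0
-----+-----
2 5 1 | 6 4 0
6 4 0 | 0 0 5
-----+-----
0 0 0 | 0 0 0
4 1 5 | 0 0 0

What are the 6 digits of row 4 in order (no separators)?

643125

(3,6) = 3 (sole candidate).
(4,3) = 3: row 4 has {4,5,6}; col 3 has {1,5,6}; box has {1,2,4,5,6} → only 3 remains.
(5,1) = 3 (sole candidate).
(5,3) = 2 (sole candidate).
(2,1) = 1 (sole candidate).
(2,3) = 4 (sole candidate).
(5,2) = 6 (sole candidate).
(5,5) = 1 (sole candidate).
(5,6) = 4 (sole candidate).
(1,1) = 5 (sole candidate).
(4,5) = 2: row 4 has {3,4,5,6}; col 5 has {1,4,5}; box has {3,4,5,6} → only 2 remains.
(5,4) = 5 (sole candidate).
(1,5) = 3 (sole candidate).
(2,4) = 2 (sole candidate).
(2,6) = 6 (sole candidate).
(4,4) = 1: row 4 has {2,3,4,5,6}; col 4 has {2,5,6}; box has {2,3,4,5,6} → only 1 remains.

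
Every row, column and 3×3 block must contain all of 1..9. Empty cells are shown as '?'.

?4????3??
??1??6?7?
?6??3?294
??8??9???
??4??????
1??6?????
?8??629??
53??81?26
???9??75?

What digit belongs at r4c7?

r7c3 = 7: row 7 has {2,6,8,9}; col 3 has {1,4,8}; box has {3,5,8} → only 7 remains.
r8c3 = 9: row 8 has {1,2,3,5,6,8}; col 3 has {1,4,7,8}; box has {3,5,7,8} → only 9 remains.
r8c7 = 4: row 8 has {1,2,3,5,6,8,9}; col 7 has {2,3,7,9}; box has {2,5,6,7,9} → only 4 remains.
r9c5 = 4: row 9 has {5,7,9}; col 5 has {3,6,8}; box has {1,2,6,8,9} → only 4 remains.
r9c6 = 3: row 9 has {4,5,7,9}; col 6 has {1,2,6,9}; box has {1,2,4,6,8,9} → only 3 remains.
r3c3 = 5: row 3 has {2,3,4,6,9}; col 3 has {1,4,7,8,9}; box has {1,4,6} → only 5 remains.
r7c1 = 4: row 7 has {2,6,7,8,9}; col 1 has {1,5}; box has {3,5,7,8,9} → only 4 remains.
r7c4 = 5: row 7 has {2,4,6,7,8,9}; col 4 has {6,9}; box has {1,2,3,4,6,8,9} → only 5 remains.
r8c4 = 7: row 8 has {1,2,3,4,5,6,8,9}; col 4 has {5,6,9}; box has {1,2,3,4,5,6,8,9} → only 7 remains.
r1c3 = 2: row 1 has {3,4}; col 3 has {1,4,5,7,8,9}; box has {1,4,5,6} → only 2 remains.
r2c2 = 9: row 2 has {1,6,7}; col 2 has {3,4,6,8}; box has {1,2,4,5,6} → only 9 remains.
r6c3 = 3: row 6 has {1,6}; col 3 has {1,2,4,5,7,8,9}; box has {1,4,8} → only 3 remains.
r9c3 = 6: row 9 has {3,4,5,7,9}; col 3 has {1,2,3,4,5,7,8,9}; box has {3,4,5,7,8,9} → only 6 remains.
r9c1 = 2: row 9 has {3,4,5,6,7,9}; col 1 has {1,4,5}; box has {3,4,5,6,7,8,9} → only 2 remains.
r9c2 = 1: row 9 has {2,3,4,5,6,7,9}; col 2 has {3,4,6,8,9}; box has {2,3,4,5,6,7,8,9} → only 1 remains.
r9c9 = 8: row 9 has {1,2,3,4,5,6,7,9}; col 9 has {4,6}; box has {2,4,5,6,7,9} → only 8 remains.
r2c9 = 5: row 2 has {1,6,7,9}; col 9 has {4,6,8}; box has {2,3,4,7,9} → only 5 remains.
r1c9 = 1: row 1 has {2,3,4}; col 9 has {4,5,6,8}; box has {2,3,4,5,7,9} → only 1 remains.
r2c5 = 2: row 2 has {1,5,6,7,9}; col 5 has {3,4,6,8}; box has {3,6} → only 2 remains.
r2c7 = 8: row 2 has {1,2,5,6,7,9}; col 7 has {2,3,4,7,9}; box has {1,2,3,4,5,7,9} → only 8 remains.
r6c7 = 5: row 6 has {1,3,6}; col 7 has {2,3,4,7,8,9}; box has {} → only 5 remains.
r7c9 = 3: row 7 has {2,4,5,6,7,8,9}; col 9 has {1,4,5,6,8}; box has {2,4,5,6,7,8,9} → only 3 remains.
r1c4 = 8: row 1 has {1,2,3,4}; col 4 has {5,6,7,9}; box has {2,3,6} → only 8 remains.
r1c8 = 6: row 1 has {1,2,3,4,8}; col 8 has {2,5,7,9}; box has {1,2,3,4,5,7,8,9} → only 6 remains.
r2c1 = 3: row 2 has {1,2,5,6,7,8,9}; col 1 has {1,2,4,5}; box has {1,2,4,5,6,9} → only 3 remains.
r2c4 = 4: row 2 has {1,2,3,5,6,7,8,9}; col 4 has {5,6,7,8,9}; box has {2,3,6,8} → only 4 remains.
r3c4 = 1: row 3 has {2,3,4,5,6,9}; col 4 has {4,5,6,7,8,9}; box has {2,3,4,6,8} → only 1 remains.
r3c6 = 7: row 3 has {1,2,3,4,5,6,9}; col 6 has {1,2,3,6,9}; box has {1,2,3,4,6,8} → only 7 remains.
r6c5 = 7: row 6 has {1,3,5,6}; col 5 has {2,3,4,6,8}; box has {6,9} → only 7 remains.
r7c8 = 1: row 7 has {2,3,4,5,6,7,8,9}; col 8 has {2,5,6,7,9}; box has {2,3,4,5,6,7,8,9} → only 1 remains.
r1c1 = 7: row 1 has {1,2,3,4,6,8}; col 1 has {1,2,3,4,5}; box has {1,2,3,4,5,6,9} → only 7 remains.
r1c6 = 5: row 1 has {1,2,3,4,6,7,8}; col 6 has {1,2,3,6,7,9}; box has {1,2,3,4,6,7,8} → only 5 remains.
r3c1 = 8: row 3 has {1,2,3,4,5,6,7,9}; col 1 has {1,2,3,4,5,7}; box has {1,2,3,4,5,6,7,9} → only 8 remains.
r4c1 = 6: row 4 has {8,9}; col 1 has {1,2,3,4,5,7,8}; box has {1,3,4,8} → only 6 remains.
r4c7 = 1: row 4 has {6,8,9}; col 7 has {2,3,4,5,7,8,9}; box has {5} → only 1 remains.

1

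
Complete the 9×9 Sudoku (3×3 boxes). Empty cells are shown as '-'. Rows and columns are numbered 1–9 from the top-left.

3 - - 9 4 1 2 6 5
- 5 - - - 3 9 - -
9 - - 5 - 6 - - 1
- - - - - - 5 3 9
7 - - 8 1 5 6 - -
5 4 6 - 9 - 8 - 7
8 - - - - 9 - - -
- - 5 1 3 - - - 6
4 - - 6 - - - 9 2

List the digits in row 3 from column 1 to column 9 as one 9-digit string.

924586371

R5C9 = 4: row 5 has {1,5,6,7,8}; col 9 has {1,2,5,6,7,9}; box has {3,5,6,7,8,9} → only 4 remains.
R6C6 = 2: row 6 has {4,5,6,7,8,9}; col 6 has {1,3,5,6,9}; box has {1,5,8,9} → only 2 remains.
R6C8 = 1: row 6 has {2,4,5,6,7,8,9}; col 8 has {3,6,9}; box has {3,4,5,6,7,8,9} → only 1 remains.
R7C9 = 3: row 7 has {8,9}; col 9 has {1,2,4,5,6,7,9}; box has {2,6,9} → only 3 remains.
R8C1 = 2: row 8 has {1,3,5,6}; col 1 has {3,4,5,7,8,9}; box has {4,5,8} → only 2 remains.
R2C9 = 8: row 2 has {3,5,9}; col 9 has {1,2,3,4,5,6,7,9}; box has {1,2,5,6,9} → only 8 remains.
R4C1 = 1: row 4 has {3,5,9}; col 1 has {2,3,4,5,7,8,9}; box has {4,5,6,7} → only 1 remains.
R5C8 = 2: row 5 has {1,4,5,6,7,8}; col 8 has {1,3,6,9}; box has {1,3,4,5,6,7,8,9} → only 2 remains.
R6C4 = 3: row 6 has {1,2,4,5,6,7,8,9}; col 4 has {1,5,6,8,9}; box has {1,2,5,8,9} → only 3 remains.
R2C1 = 6: row 2 has {3,5,8,9}; col 1 has {1,2,3,4,5,7,8,9}; box has {3,5,9} → only 6 remains.
R2C3 = 1: in row 2, 1 can only go here (every other open cell in that row sees a 1).
R7C3 = 7: row 7 has {3,8,9}; col 3 has {1,5,6}; box has {2,4,5,8} → only 7 remains.
R8C2 = 9: row 8 has {1,2,3,5,6}; col 2 has {4,5}; box has {2,4,5,7,8} → only 9 remains.
R9C3 = 3: row 9 has {2,4,6,9}; col 3 has {1,5,6,7}; box has {2,4,5,7,8,9} → only 3 remains.
R1C3 = 8: row 1 has {1,2,3,4,5,6,9}; col 3 has {1,3,5,6,7}; box has {1,3,5,6,9} → only 8 remains.
R4C3 = 2: row 4 has {1,3,5,9}; col 3 has {1,3,5,6,7,8}; box has {1,4,5,6,7} → only 2 remains.
R5C2 = 3: row 5 has {1,2,4,5,6,7,8}; col 2 has {4,5,9}; box has {1,2,4,5,6,7} → only 3 remains.
R5C3 = 9: row 5 has {1,2,3,4,5,6,7,8}; col 3 has {1,2,3,5,6,7,8}; box has {1,2,3,4,5,6,7} → only 9 remains.
R9C2 = 1: row 9 has {2,3,4,6,9}; col 2 has {3,4,5,9}; box has {2,3,4,5,7,8,9} → only 1 remains.
R9C7 = 7: row 9 has {1,2,3,4,6,9}; col 7 has {2,5,6,8,9}; box has {2,3,6,9} → only 7 remains.
R1C2 = 7: row 1 has {1,2,3,4,5,6,8,9}; col 2 has {1,3,4,5,9}; box has {1,3,5,6,8,9} → only 7 remains.
R3C2 = 2: row 3 has {1,5,6,9}; col 2 has {1,3,4,5,7,9}; box has {1,3,5,6,7,8,9} → only 2 remains.
R3C3 = 4: row 3 has {1,2,5,6,9}; col 3 has {1,2,3,5,6,7,8,9}; box has {1,2,3,5,6,7,8,9} → only 4 remains.
R3C7 = 3: row 3 has {1,2,4,5,6,9}; col 7 has {2,5,6,7,8,9}; box has {1,2,5,6,8,9} → only 3 remains.
R3C8 = 7: row 3 has {1,2,3,4,5,6,9}; col 8 has {1,2,3,6,9}; box has {1,2,3,5,6,8,9} → only 7 remains.
R4C2 = 8: row 4 has {1,2,3,5,9}; col 2 has {1,2,3,4,5,7,9}; box has {1,2,3,4,5,6,7,9} → only 8 remains.
R7C2 = 6: row 7 has {3,7,8,9}; col 2 has {1,2,3,4,5,7,8,9}; box has {1,2,3,4,5,7,8,9} → only 6 remains.
R8C7 = 4: row 8 has {1,2,3,5,6,9}; col 7 has {2,3,5,6,7,8,9}; box has {2,3,6,7,9} → only 4 remains.
R8C8 = 8: row 8 has {1,2,3,4,5,6,9}; col 8 has {1,2,3,6,7,9}; box has {2,3,4,6,7,9} → only 8 remains.
R9C6 = 8: row 9 has {1,2,3,4,6,7,9}; col 6 has {1,2,3,5,6,9}; box has {1,3,6,9} → only 8 remains.
R2C8 = 4: row 2 has {1,3,5,6,8,9}; col 8 has {1,2,3,6,7,8,9}; box has {1,2,3,5,6,7,8,9} → only 4 remains.
R3C5 = 8: row 3 has {1,2,3,4,5,6,7,9}; col 5 has {1,3,4,9}; box has {1,3,4,5,6,9} → only 8 remains.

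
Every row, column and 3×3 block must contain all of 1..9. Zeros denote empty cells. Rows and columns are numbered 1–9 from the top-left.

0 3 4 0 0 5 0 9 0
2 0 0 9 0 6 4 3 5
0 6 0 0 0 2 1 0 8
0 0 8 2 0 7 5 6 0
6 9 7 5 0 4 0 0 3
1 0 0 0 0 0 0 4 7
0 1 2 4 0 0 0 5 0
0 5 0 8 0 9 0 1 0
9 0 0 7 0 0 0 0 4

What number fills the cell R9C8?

R1C4 = 1 (sole candidate).
R2C3 = 1 (sole candidate).
R3C4 = 3 (sole candidate).
R3C8 = 7 (sole candidate).
R4C2 = 4 (sole candidate).
R6C2 = 2 (sole candidate).
R6C4 = 6 (sole candidate).
R7C6 = 3 (sole candidate).
R9C2 = 8 (sole candidate).
R9C6 = 1 (sole candidate).
R9C8 = 2: row 9 has {1,4,7,8,9}; col 8 has {1,3,4,5,6,7,9}; box has {1,4,5} → only 2 remains.

2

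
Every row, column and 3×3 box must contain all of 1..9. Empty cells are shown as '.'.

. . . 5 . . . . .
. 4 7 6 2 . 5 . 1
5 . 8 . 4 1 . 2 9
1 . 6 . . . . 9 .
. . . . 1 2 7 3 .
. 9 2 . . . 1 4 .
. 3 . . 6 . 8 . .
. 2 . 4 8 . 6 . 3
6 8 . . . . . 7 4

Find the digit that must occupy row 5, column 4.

row 2, column 8 = 8: row 2 has {1,2,4,5,6,7}; col 8 has {2,3,4,7,9}; box has {1,2,5,9} → only 8 remains.
row 3, column 2 = 6: row 3 has {1,2,4,5,8,9}; col 2 has {2,3,4,8,9}; box has {4,5,7,8} → only 6 remains.
row 3, column 7 = 3: row 3 has {1,2,4,5,6,8,9}; col 7 has {1,5,6,7,8}; box has {1,2,5,8,9} → only 3 remains.
row 4, column 7 = 2: row 4 has {1,6,9}; col 7 has {1,3,5,6,7,8}; box has {1,3,4,7,9} → only 2 remains.
row 5, column 2 = 5: row 5 has {1,2,3,7}; col 2 has {2,3,4,6,8,9}; box has {1,2,6,9} → only 5 remains.
row 5, column 3 = 4: row 5 has {1,2,3,5,7}; col 3 has {2,6,7,8}; box has {1,2,5,6,9} → only 4 remains.
row 9, column 7 = 9: row 9 has {4,6,7,8}; col 7 has {1,2,3,5,6,7,8}; box has {3,4,6,7,8} → only 9 remains.
row 1, column 2 = 1: row 1 has {5}; col 2 has {2,3,4,5,6,8,9}; box has {4,5,6,7,8} → only 1 remains.
row 1, column 7 = 4: row 1 has {1,5}; col 7 has {1,2,3,5,6,7,8,9}; box has {1,2,3,5,8,9} → only 4 remains.
row 1, column 8 = 6: row 1 has {1,4,5}; col 8 has {2,3,4,7,8,9}; box has {1,2,3,4,5,8,9} → only 6 remains.
row 1, column 9 = 7: row 1 has {1,4,5,6}; col 9 has {1,3,4,9}; box has {1,2,3,4,5,6,8,9} → only 7 remains.
row 3, column 4 = 7: row 3 has {1,2,3,4,5,6,8,9}; col 4 has {4,5,6}; box has {1,2,4,5,6} → only 7 remains.
row 4, column 2 = 7: row 4 has {1,2,6,9}; col 2 has {1,2,3,4,5,6,8,9}; box has {1,2,4,5,6,9} → only 7 remains.
row 5, column 1 = 8: row 5 has {1,2,3,4,5,7}; col 1 has {1,5,6}; box has {1,2,4,5,6,7,9} → only 8 remains.
row 5, column 4 = 9: row 5 has {1,2,3,4,5,7,8}; col 4 has {4,5,6,7}; box has {1,2} → only 9 remains.

9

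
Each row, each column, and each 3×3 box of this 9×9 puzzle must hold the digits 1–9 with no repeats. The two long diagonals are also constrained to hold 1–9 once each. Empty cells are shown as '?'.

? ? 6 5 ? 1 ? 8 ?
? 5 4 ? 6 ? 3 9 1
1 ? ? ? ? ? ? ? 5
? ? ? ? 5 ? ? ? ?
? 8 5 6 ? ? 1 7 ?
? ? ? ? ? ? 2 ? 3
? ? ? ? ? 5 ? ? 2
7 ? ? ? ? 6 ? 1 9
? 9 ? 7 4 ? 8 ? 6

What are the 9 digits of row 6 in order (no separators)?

469178253

R5C9 = 4 (sole candidate).
R1C9 = 7 (sole candidate).
R4C8 = 6 (sole candidate).
R4C9 = 8 (sole candidate).
R6C8 = 5: row 6 has {2,3}; col 8 has {1,6,7,8,9}; box has {1,2,3,4,6,7,8} → only 5 remains.
R9C8 = 3 (sole candidate).
R1C7 = 4 (sole candidate).
R3C7 = 6 (sole candidate).
R3C8 = 2 (sole candidate).
R4C7 = 9 (sole candidate).
R7C7 = 7 (sole candidate).
R7C8 = 4 (sole candidate).
R8C7 = 5 (sole candidate).
R9C6 = 2 (sole candidate).
R9C1 = 5 (sole candidate).
R9C3 = 1 (sole candidate).
R2C6 = 7 (hidden single in row 2).
R3C2 = 7 (hidden single in row 3).
R4C2 = 1 (hidden single in row 4).
R4C3 = 7 (hidden single in row 4).
R6C3 = 9: row 6 has {2,3,5}; col 3 has {1,4,5,6,7}; box has {1,5,7,8} → only 9 remains.
R5C6 = 9 (hidden single in row 5).
R6C5 = 7: in row 6, 7 can only go here (every other open cell in that row sees a 7).
R6C4 = 1: in row 6, 1 can only go here (every other open cell in that row sees a 1).
R6C6 = 8: in row 6, 8 can only go here (every other open cell in that row sees an 8).
R3C3 = 3 (sole candidate).
R3C6 = 4 (sole candidate).
R4C6 = 3 (sole candidate).
R5C5 = 2 (sole candidate).
R7C3 = 8 (sole candidate).
R8C2 = 4 (sole candidate).
R8C3 = 2 (sole candidate).
R1C1 = 9 (sole candidate).
R1C2 = 2 (sole candidate).
R1C5 = 3 (sole candidate).
R2C1 = 8 (sole candidate).
R2C4 = 2 (sole candidate).
R4C4 = 4 (sole candidate).
R5C1 = 3 (sole candidate).
R6C2 = 6: row 6 has {1,2,3,5,7,8,9}; col 2 has {1,2,4,5,7,8,9}; box has {1,3,5,7,8,9} → only 6 remains.
R7C1 = 6 (sole candidate).
R7C2 = 3 (sole candidate).
R7C4 = 9 (sole candidate).
R7C5 = 1 (sole candidate).
R8C5 = 8 (sole candidate).
R3C4 = 8 (sole candidate).
R3C5 = 9 (sole candidate).
R4C1 = 2 (sole candidate).
R6C1 = 4: row 6 has {1,2,3,5,6,7,8,9}; col 1 has {1,2,3,5,6,7,8,9}; box has {1,2,3,5,6,7,8,9} → only 4 remains.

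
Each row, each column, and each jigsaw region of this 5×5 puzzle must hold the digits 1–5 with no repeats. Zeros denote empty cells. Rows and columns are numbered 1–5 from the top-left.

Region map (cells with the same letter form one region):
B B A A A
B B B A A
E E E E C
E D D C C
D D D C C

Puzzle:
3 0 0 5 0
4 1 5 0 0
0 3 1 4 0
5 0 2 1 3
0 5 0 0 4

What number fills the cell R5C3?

R1C2 = 2 (sole candidate).
R1C3 = 4 (sole candidate).
R1C5 = 1 (sole candidate).
R2C5 = 2 (sole candidate).
R3C1 = 2 (sole candidate).
R3C5 = 5 (sole candidate).
R4C2 = 4 (sole candidate).
R5C1 = 1 (sole candidate).
R5C3 = 3: row 5 has {1,4,5}; col 3 has {1,2,4,5}; region has {1,2,4,5} → only 3 remains.

3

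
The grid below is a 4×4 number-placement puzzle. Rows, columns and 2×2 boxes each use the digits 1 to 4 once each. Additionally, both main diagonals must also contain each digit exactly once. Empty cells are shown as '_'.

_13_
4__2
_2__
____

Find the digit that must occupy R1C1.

2

R1C1 = 2: row 1 has {1,3}; col 1 has {4}; box has {1,4}; main diagonal has {} → only 2 remains.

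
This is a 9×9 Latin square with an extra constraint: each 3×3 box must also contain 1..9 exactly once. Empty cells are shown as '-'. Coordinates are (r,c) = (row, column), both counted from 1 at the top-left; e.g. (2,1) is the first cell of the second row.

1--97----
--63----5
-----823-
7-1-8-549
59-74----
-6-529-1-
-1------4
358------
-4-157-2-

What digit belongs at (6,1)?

(2,5) = 1: row 2 has {3,5,6}; col 5 has {2,4,5,7,8}; box has {3,7,8,9} → only 1 remains.
(3,2) = 7: row 3 has {2,3,8}; col 2 has {1,4,5,6,9}; box has {1,6} → only 7 remains.
(3,5) = 6: row 3 has {2,3,7,8}; col 5 has {1,2,4,5,7,8}; box has {1,3,7,8,9} → only 6 remains.
(3,9) = 1: row 3 has {2,3,6,7,8}; col 9 has {4,5,9}; box has {2,3,5} → only 1 remains.
(4,4) = 6: row 4 has {1,4,5,7,8,9}; col 4 has {1,3,5,7,9}; box has {2,4,5,7,8,9} → only 6 remains.
(4,6) = 3: row 4 has {1,4,5,6,7,8,9}; col 6 has {7,8,9}; box has {2,4,5,6,7,8,9} → only 3 remains.
(5,6) = 1: row 5 has {4,5,7,9}; col 6 has {3,7,8,9}; box has {2,3,4,5,6,7,8,9} → only 1 remains.
(8,5) = 9: row 8 has {3,5,8}; col 5 has {1,2,4,5,6,7,8}; box has {1,5,7} → only 9 remains.
(9,3) = 9: row 9 has {1,2,4,5,7}; col 3 has {1,6,8}; box has {1,3,4,5,8} → only 9 remains.
(3,4) = 4: row 3 has {1,2,3,6,7,8}; col 4 has {1,3,5,6,7,9}; box has {1,3,6,7,8,9} → only 4 remains.
(4,2) = 2: row 4 has {1,3,4,5,6,7,8,9}; col 2 has {1,4,5,6,7,9}; box has {1,5,6,7,9} → only 2 remains.
(5,3) = 3: row 5 has {1,4,5,7,9}; col 3 has {1,6,8,9}; box has {1,2,5,6,7,9} → only 3 remains.
(6,3) = 4: row 6 has {1,2,5,6,9}; col 3 has {1,3,6,8,9}; box has {1,2,3,5,6,7,9} → only 4 remains.
(7,5) = 3: row 7 has {1,4}; col 5 has {1,2,4,5,6,7,8,9}; box has {1,5,7,9} → only 3 remains.
(8,4) = 2: row 8 has {3,5,8,9}; col 4 has {1,3,4,5,6,7,9}; box has {1,3,5,7,9} → only 2 remains.
(9,1) = 6: row 9 has {1,2,4,5,7,9}; col 1 has {1,3,5,7}; box has {1,3,4,5,8,9} → only 6 remains.
(2,2) = 8: row 2 has {1,3,5,6}; col 2 has {1,2,4,5,6,7,9}; box has {1,6,7} → only 8 remains.
(2,6) = 2: row 2 has {1,3,5,6,8}; col 6 has {1,3,7,8,9}; box has {1,3,4,6,7,8,9} → only 2 remains.
(3,1) = 9: row 3 has {1,2,3,4,6,7,8}; col 1 has {1,3,5,6,7}; box has {1,6,7,8} → only 9 remains.
(3,3) = 5: row 3 has {1,2,3,4,6,7,8,9}; col 3 has {1,3,4,6,8,9}; box has {1,6,7,8,9} → only 5 remains.
(6,1) = 8: row 6 has {1,2,4,5,6,9}; col 1 has {1,3,5,6,7,9}; box has {1,2,3,4,5,6,7,9} → only 8 remains.

8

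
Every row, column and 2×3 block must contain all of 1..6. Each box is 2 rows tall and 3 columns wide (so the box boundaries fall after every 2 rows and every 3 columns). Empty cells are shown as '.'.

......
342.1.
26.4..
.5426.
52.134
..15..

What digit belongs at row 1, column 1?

row 1, column 2 = 1 (sole candidate).
row 2, column 4 = 6 (sole candidate).
row 2, column 6 = 5 (sole candidate).
row 3, column 3 = 3 (sole candidate).
row 3, column 5 = 5 (sole candidate).
row 3, column 6 = 1 (sole candidate).
row 4, column 1 = 1 (sole candidate).
row 4, column 6 = 3 (sole candidate).
row 5, column 3 = 6 (sole candidate).
row 6, column 1 = 4 (sole candidate).
row 6, column 2 = 3 (sole candidate).
row 6, column 5 = 2 (sole candidate).
row 6, column 6 = 6 (sole candidate).
row 1, column 1 = 6: row 1 has {1}; col 1 has {1,2,3,4,5}; box has {1,2,3,4} → only 6 remains.

6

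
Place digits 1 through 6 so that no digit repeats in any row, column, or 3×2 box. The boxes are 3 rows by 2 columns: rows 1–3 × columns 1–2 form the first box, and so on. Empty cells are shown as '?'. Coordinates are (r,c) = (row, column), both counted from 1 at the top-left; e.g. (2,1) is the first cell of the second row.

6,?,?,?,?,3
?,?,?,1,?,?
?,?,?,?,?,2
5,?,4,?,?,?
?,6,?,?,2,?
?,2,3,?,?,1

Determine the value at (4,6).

6

(4,6) = 6: row 4 has {4,5}; col 6 has {1,2,3}; box has {1,2} → only 6 remains.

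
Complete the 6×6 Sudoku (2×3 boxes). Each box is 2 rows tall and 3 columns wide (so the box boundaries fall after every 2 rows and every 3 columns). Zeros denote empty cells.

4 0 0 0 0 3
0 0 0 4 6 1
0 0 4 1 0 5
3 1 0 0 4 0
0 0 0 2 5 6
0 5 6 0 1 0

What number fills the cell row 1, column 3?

row 1, column 4 = 5 (sole candidate).
row 1, column 5 = 2 (sole candidate).
row 3, column 5 = 3 (sole candidate).
row 4, column 4 = 6 (sole candidate).
row 4, column 6 = 2 (sole candidate).
row 5, column 1 = 1 (sole candidate).
row 5, column 3 = 3 (sole candidate).
row 6, column 1 = 2 (sole candidate).
row 6, column 4 = 3 (sole candidate).
row 6, column 6 = 4 (sole candidate).
row 1, column 2 = 6 (sole candidate).
row 1, column 3 = 1: row 1 has {2,3,4,5,6}; col 3 has {3,4,6}; box has {4,6} → only 1 remains.

1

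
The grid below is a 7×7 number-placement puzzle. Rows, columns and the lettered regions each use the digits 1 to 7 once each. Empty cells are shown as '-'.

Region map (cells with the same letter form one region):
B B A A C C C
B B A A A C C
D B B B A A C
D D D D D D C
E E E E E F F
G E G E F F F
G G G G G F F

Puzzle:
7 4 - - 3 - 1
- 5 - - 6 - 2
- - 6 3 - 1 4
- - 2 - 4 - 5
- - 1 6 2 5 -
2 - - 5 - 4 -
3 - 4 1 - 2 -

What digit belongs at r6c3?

7

r1c3 = 5: row 1 has {1,3,4,7}; col 3 has {1,2,4,6}; region has {1,6} → only 5 remains.
r1c4 = 2: row 1 has {1,3,4,5,7}; col 4 has {1,3,5,6}; region has {1,5,6} → only 2 remains.
r1c6 = 6: row 1 has {1,2,3,4,5,7}; col 6 has {1,2,4,5}; region has {1,2,3,4,5} → only 6 remains.
r2c1 = 1: row 2 has {2,5,6}; col 1 has {2,3,7}; region has {3,4,5,6,7} → only 1 remains.
r2c6 = 7: row 2 has {1,2,5,6}; col 6 has {1,2,4,5,6}; region has {1,2,3,4,5,6} → only 7 remains.
r3c1 = 5: row 3 has {1,3,4,6}; col 1 has {1,2,3,7}; region has {2,4} → only 5 remains.
r3c2 = 2: row 3 has {1,3,4,5,6}; col 2 has {4,5}; region has {1,3,4,5,6,7} → only 2 remains.
r3c5 = 7: row 3 has {1,2,3,4,5,6}; col 5 has {2,3,4,6}; region has {1,2,5,6} → only 7 remains.
r4c1 = 6: row 4 has {2,4,5}; col 1 has {1,2,3,5,7}; region has {2,4,5} → only 6 remains.
r4c4 = 7: row 4 has {2,4,5,6}; col 4 has {1,2,3,5,6}; region has {2,4,5,6} → only 7 remains.
r4c6 = 3: row 4 has {2,4,5,6,7}; col 6 has {1,2,4,5,6,7}; region has {2,4,5,6,7} → only 3 remains.
r5c1 = 4: row 5 has {1,2,5,6}; col 1 has {1,2,3,5,6,7}; region has {1,2,5,6} → only 4 remains.
r6c3 = 7: row 6 has {2,4,5}; col 3 has {1,2,4,5,6}; region has {1,2,3,4} → only 7 remains.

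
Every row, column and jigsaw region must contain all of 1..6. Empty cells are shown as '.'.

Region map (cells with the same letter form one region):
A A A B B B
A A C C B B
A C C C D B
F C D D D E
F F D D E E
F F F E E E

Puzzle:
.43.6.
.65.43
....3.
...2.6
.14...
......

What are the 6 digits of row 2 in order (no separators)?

265143

r2c4 = 1: row 2 has {3,4,5,6}; col 4 has {2}; region has {5} → only 1 remains.
r3c2 = 2 (sole candidate).
r3c3 = 6 (sole candidate).
r3c4 = 4 (sole candidate).
r4c2 = 3 (sole candidate).
r4c3 = 1 (sole candidate).
r4c5 = 5 (sole candidate).
r5c4 = 6 (sole candidate).
r5c5 = 2 (sole candidate).
r5c6 = 5 (sole candidate).
r6c2 = 5 (sole candidate).
r6c3 = 2 (sole candidate).
r6c4 = 3 (sole candidate).
r6c5 = 1 (sole candidate).
r6c6 = 4 (sole candidate).
r1c4 = 5 (sole candidate).
r2c1 = 2: row 2 has {1,3,4,5,6}; col 1 has {}; region has {3,4,6} → only 2 remains.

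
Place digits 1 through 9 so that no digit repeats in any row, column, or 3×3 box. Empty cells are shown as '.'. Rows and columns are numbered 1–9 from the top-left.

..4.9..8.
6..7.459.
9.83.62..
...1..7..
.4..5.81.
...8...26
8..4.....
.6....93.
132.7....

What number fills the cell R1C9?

R3C5 = 1 (sole candidate).
R1C7 = 6 (hidden single in row 1).
R7C7 = 1 (sole candidate).
R9C7 = 4 (sole candidate).
R6C7 = 3 (sole candidate).
R5C9 = 9 (sole candidate).
R6C5 = 4 (sole candidate).
R2C5 = 8 (hidden single in row 2).
R8C5 = 2 (sole candidate).
R8C4 = 5 (sole candidate).
R1C4 = 2 (sole candidate).
R1C6 = 5 (sole candidate).
R5C4 = 6 (sole candidate).
R8C3 = 7 (sole candidate).
R8C9 = 8 (sole candidate).
R9C4 = 9 (sole candidate).
R9C6 = 8 (sole candidate).
R9C9 = 5 (sole candidate).
R4C5 = 3 (sole candidate).
R4C9 = 4 (sole candidate).
R5C3 = 3 (sole candidate).
R7C5 = 6 (sole candidate).
R7C6 = 3 (sole candidate).
R7C8 = 7 (sole candidate).
R7C9 = 2 (sole candidate).
R8C1 = 4 (sole candidate).
R8C6 = 1 (sole candidate).
R9C8 = 6 (sole candidate).
R2C3 = 1 (sole candidate).
R2C9 = 3 (sole candidate).
R3C8 = 4 (sole candidate).
R3C9 = 7 (sole candidate).
R4C8 = 5 (sole candidate).
R1C2 = 7 (sole candidate).
R1C9 = 1: row 1 has {2,4,5,6,7,8,9}; col 9 has {2,3,4,5,6,7,8,9}; box has {2,3,4,5,6,7,8,9} → only 1 remains.

1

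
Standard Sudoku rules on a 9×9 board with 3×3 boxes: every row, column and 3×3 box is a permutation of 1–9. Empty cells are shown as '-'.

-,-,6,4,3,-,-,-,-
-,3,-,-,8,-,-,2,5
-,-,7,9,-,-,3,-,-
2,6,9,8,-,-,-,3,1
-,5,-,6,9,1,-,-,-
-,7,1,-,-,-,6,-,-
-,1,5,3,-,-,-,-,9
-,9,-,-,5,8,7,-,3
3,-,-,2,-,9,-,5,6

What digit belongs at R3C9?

4

R2C3 = 4: row 2 has {2,3,5,8}; col 3 has {1,5,6,7,9}; box has {3,6,7} → only 4 remains.
R6C4 = 5: row 6 has {1,6,7}; col 4 has {2,3,4,6,8,9}; box has {1,6,8,9} → only 5 remains.
R8C3 = 2: row 8 has {3,5,7,8,9}; col 3 has {1,4,5,6,7,9}; box has {1,3,5,9} → only 2 remains.
R8C4 = 1: row 8 has {2,3,5,7,8,9}; col 4 has {2,3,4,5,6,8,9}; box has {2,3,5,8,9} → only 1 remains.
R8C8 = 4: row 8 has {1,2,3,5,7,8,9}; col 8 has {2,3,5}; box has {3,5,6,7,9} → only 4 remains.
R9C3 = 8: row 9 has {2,3,5,6,9}; col 3 has {1,2,4,5,6,7,9}; box has {1,2,3,5,9} → only 8 remains.
R9C7 = 1: row 9 has {2,3,5,6,8,9}; col 7 has {3,6,7}; box has {3,4,5,6,7,9} → only 1 remains.
R2C4 = 7: row 2 has {2,3,4,5,8}; col 4 has {1,2,3,4,5,6,8,9}; box has {3,4,8,9} → only 7 remains.
R2C6 = 6: row 2 has {2,3,4,5,7,8}; col 6 has {1,8,9}; box has {3,4,7,8,9} → only 6 remains.
R2C7 = 9: row 2 has {2,3,4,5,6,7,8}; col 7 has {1,3,6,7}; box has {2,3,5} → only 9 remains.
R5C3 = 3: row 5 has {1,5,6,9}; col 3 has {1,2,4,5,6,7,8,9}; box has {1,2,5,6,7,9} → only 3 remains.
R7C8 = 8: row 7 has {1,3,5,9}; col 8 has {2,3,4,5}; box has {1,3,4,5,6,7,9} → only 8 remains.
R8C1 = 6: row 8 has {1,2,3,4,5,7,8,9}; col 1 has {2,3}; box has {1,2,3,5,8,9} → only 6 remains.
R9C2 = 4: row 9 has {1,2,3,5,6,8,9}; col 2 has {1,3,5,6,7,9}; box has {1,2,3,5,6,8,9} → only 4 remains.
R9C5 = 7: row 9 has {1,2,3,4,5,6,8,9}; col 5 has {3,5,8,9}; box has {1,2,3,5,8,9} → only 7 remains.
R1C7 = 8: row 1 has {3,4,6}; col 7 has {1,3,6,7,9}; box has {2,3,5,9} → only 8 remains.
R1C9 = 7: row 1 has {3,4,6,8}; col 9 has {1,3,5,6,9}; box has {2,3,5,8,9} → only 7 remains.
R2C1 = 1: row 2 has {2,3,4,5,6,7,8,9}; col 1 has {2,3,6}; box has {3,4,6,7} → only 1 remains.
R3C9 = 4: row 3 has {3,7,9}; col 9 has {1,3,5,6,7,9}; box has {2,3,5,7,8,9} → only 4 remains.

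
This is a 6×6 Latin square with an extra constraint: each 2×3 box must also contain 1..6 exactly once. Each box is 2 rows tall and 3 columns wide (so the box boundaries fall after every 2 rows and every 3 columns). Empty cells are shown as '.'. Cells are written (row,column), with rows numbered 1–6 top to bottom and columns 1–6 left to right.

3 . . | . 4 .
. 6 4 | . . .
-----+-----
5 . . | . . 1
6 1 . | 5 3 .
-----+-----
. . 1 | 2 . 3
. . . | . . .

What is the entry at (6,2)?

3

(4,3) = 2: row 4 has {1,3,5,6}; col 3 has {1,4}; box has {1,5,6} → only 2 remains.
(4,6) = 4: row 4 has {1,2,3,5,6}; col 6 has {1,3}; box has {1,3,5} → only 4 remains.
(5,1) = 4: row 5 has {1,2,3}; col 1 has {3,5,6}; box has {1} → only 4 remains.
(5,2) = 5: row 5 has {1,2,3,4}; col 2 has {1,6}; box has {1,4} → only 5 remains.
(5,5) = 6: row 5 has {1,2,3,4,5}; col 5 has {3,4}; box has {2,3} → only 6 remains.
(6,1) = 2: row 6 has {}; col 1 has {3,4,5,6}; box has {1,4,5} → only 2 remains.
(6,2) = 3: row 6 has {2}; col 2 has {1,5,6}; box has {1,2,4,5} → only 3 remains.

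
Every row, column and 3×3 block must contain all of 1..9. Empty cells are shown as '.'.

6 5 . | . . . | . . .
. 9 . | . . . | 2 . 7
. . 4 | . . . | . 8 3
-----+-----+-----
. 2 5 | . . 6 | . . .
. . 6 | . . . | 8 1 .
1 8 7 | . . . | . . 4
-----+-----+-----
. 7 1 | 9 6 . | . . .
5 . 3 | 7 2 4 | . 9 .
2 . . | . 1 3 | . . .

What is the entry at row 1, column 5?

row 1, column 8 = 4: row 1 has {5,6}; col 8 has {1,8,9}; box has {2,3,7,8} → only 4 remains.
row 2, column 3 = 8: row 2 has {2,7,9}; col 3 has {1,3,4,5,6,7}; box has {4,5,6,9} → only 8 remains.
row 3, column 1 = 7: row 3 has {3,4,8}; col 1 has {1,2,5,6}; box has {4,5,6,8,9} → only 7 remains.
row 3, column 2 = 1: row 3 has {3,4,7,8}; col 2 has {2,5,7,8,9}; box has {4,5,6,7,8,9} → only 1 remains.
row 4, column 9 = 9: row 4 has {2,5,6}; col 9 has {3,4,7}; box has {1,4,8} → only 9 remains.
row 8, column 2 = 6: row 8 has {2,3,4,5,7,9}; col 2 has {1,2,5,7,8,9}; box has {1,2,3,5,7} → only 6 remains.
row 8, column 7 = 1: row 8 has {2,3,4,5,6,7,9}; col 7 has {2,8}; box has {9} → only 1 remains.
row 8, column 9 = 8: row 8 has {1,2,3,4,5,6,7,9}; col 9 has {3,4,7,9}; box has {1,9} → only 8 remains.
row 9, column 2 = 4: row 9 has {1,2,3}; col 2 has {1,2,5,6,7,8,9}; box has {1,2,3,5,6,7} → only 4 remains.
row 9, column 3 = 9: row 9 has {1,2,3,4}; col 3 has {1,3,4,5,6,7,8}; box has {1,2,3,4,5,6,7} → only 9 remains.
row 1, column 3 = 2: row 1 has {4,5,6}; col 3 has {1,3,4,5,6,7,8,9}; box has {1,4,5,6,7,8,9} → only 2 remains.
row 1, column 7 = 9: row 1 has {2,4,5,6}; col 7 has {1,2,8}; box has {2,3,4,7,8} → only 9 remains.
row 1, column 9 = 1: row 1 has {2,4,5,6,9}; col 9 has {3,4,7,8,9}; box has {2,3,4,7,8,9} → only 1 remains.
row 2, column 1 = 3: row 2 has {2,7,8,9}; col 1 has {1,2,5,6,7}; box has {1,2,4,5,6,7,8,9} → only 3 remains.
row 4, column 1 = 4: row 4 has {2,5,6,9}; col 1 has {1,2,3,5,6,7}; box has {1,2,5,6,7,8} → only 4 remains.
row 5, column 1 = 9: row 5 has {1,6,8}; col 1 has {1,2,3,4,5,6,7}; box has {1,2,4,5,6,7,8} → only 9 remains.
row 5, column 2 = 3: row 5 has {1,6,8,9}; col 2 has {1,2,4,5,6,7,8,9}; box has {1,2,4,5,6,7,8,9} → only 3 remains.
row 7, column 1 = 8: row 7 has {1,6,7,9}; col 1 has {1,2,3,4,5,6,7,9}; box has {1,2,3,4,5,6,7,9} → only 8 remains.
row 7, column 6 = 5: row 7 has {1,6,7,8,9}; col 6 has {3,4,6}; box has {1,2,3,4,6,7,9} → only 5 remains.
row 7, column 9 = 2: row 7 has {1,5,6,7,8,9}; col 9 has {1,3,4,7,8,9}; box has {1,8,9} → only 2 remains.
row 9, column 4 = 8: row 9 has {1,2,3,4,9}; col 4 has {7,9}; box has {1,2,3,4,5,6,7,9} → only 8 remains.
row 1, column 4 = 3: row 1 has {1,2,4,5,6,9}; col 4 has {7,8,9}; box has {} → only 3 remains.
row 2, column 6 = 1: row 2 has {2,3,7,8,9}; col 6 has {3,4,5,6}; box has {3} → only 1 remains.
row 4, column 4 = 1: row 4 has {2,4,5,6,9}; col 4 has {3,7,8,9}; box has {6} → only 1 remains.
row 5, column 9 = 5: row 5 has {1,3,6,8,9}; col 9 has {1,2,3,4,7,8,9}; box has {1,4,8,9} → only 5 remains.
row 7, column 8 = 3: row 7 has {1,2,5,6,7,8,9}; col 8 has {1,4,8,9}; box has {1,2,8,9} → only 3 remains.
row 9, column 9 = 6: row 9 has {1,2,3,4,8,9}; col 9 has {1,2,3,4,5,7,8,9}; box has {1,2,3,8,9} → only 6 remains.
row 4, column 8 = 7: row 4 has {1,2,4,5,6,9}; col 8 has {1,3,4,8,9}; box has {1,4,5,8,9} → only 7 remains.
row 7, column 7 = 4: row 7 has {1,2,3,5,6,7,8,9}; col 7 has {1,2,8,9}; box has {1,2,3,6,8,9} → only 4 remains.
row 9, column 8 = 5: row 9 has {1,2,3,4,6,8,9}; col 8 has {1,3,4,7,8,9}; box has {1,2,3,4,6,8,9} → only 5 remains.
row 2, column 8 = 6: row 2 has {1,2,3,7,8,9}; col 8 has {1,3,4,5,7,8,9}; box has {1,2,3,4,7,8,9} → only 6 remains.
row 3, column 7 = 5: row 3 has {1,3,4,7,8}; col 7 has {1,2,4,8,9}; box has {1,2,3,4,6,7,8,9} → only 5 remains.
row 4, column 7 = 3: row 4 has {1,2,4,5,6,7,9}; col 7 has {1,2,4,5,8,9}; box has {1,4,5,7,8,9} → only 3 remains.
row 6, column 7 = 6: row 6 has {1,4,7,8}; col 7 has {1,2,3,4,5,8,9}; box has {1,3,4,5,7,8,9} → only 6 remains.
row 6, column 8 = 2: row 6 has {1,4,6,7,8}; col 8 has {1,3,4,5,6,7,8,9}; box has {1,3,4,5,6,7,8,9} → only 2 remains.
row 9, column 7 = 7: row 9 has {1,2,3,4,5,6,8,9}; col 7 has {1,2,3,4,5,6,8,9}; box has {1,2,3,4,5,6,8,9} → only 7 remains.
row 3, column 5 = 9: row 3 has {1,3,4,5,7,8}; col 5 has {1,2,6}; box has {1,3} → only 9 remains.
row 3, column 6 = 2: row 3 has {1,3,4,5,7,8,9}; col 6 has {1,3,4,5,6}; box has {1,3,9} → only 2 remains.
row 4, column 5 = 8: row 4 has {1,2,3,4,5,6,7,9}; col 5 has {1,2,6,9}; box has {1,6} → only 8 remains.
row 5, column 6 = 7: row 5 has {1,3,5,6,8,9}; col 6 has {1,2,3,4,5,6}; box has {1,6,8} → only 7 remains.
row 6, column 4 = 5: row 6 has {1,2,4,6,7,8}; col 4 has {1,3,7,8,9}; box has {1,6,7,8} → only 5 remains.
row 6, column 5 = 3: row 6 has {1,2,4,5,6,7,8}; col 5 has {1,2,6,8,9}; box has {1,5,6,7,8} → only 3 remains.
row 6, column 6 = 9: row 6 has {1,2,3,4,5,6,7,8}; col 6 has {1,2,3,4,5,6,7}; box has {1,3,5,6,7,8} → only 9 remains.
row 1, column 5 = 7: row 1 has {1,2,3,4,5,6,9}; col 5 has {1,2,3,6,8,9}; box has {1,2,3,9} → only 7 remains.

7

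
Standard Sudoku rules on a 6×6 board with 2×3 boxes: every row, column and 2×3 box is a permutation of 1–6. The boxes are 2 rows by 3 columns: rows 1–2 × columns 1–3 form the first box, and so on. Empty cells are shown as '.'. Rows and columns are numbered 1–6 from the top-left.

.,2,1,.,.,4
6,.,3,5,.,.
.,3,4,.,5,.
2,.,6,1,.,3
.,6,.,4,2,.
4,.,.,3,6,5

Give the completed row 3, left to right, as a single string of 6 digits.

row 1, column 1 = 5 (sole candidate).
row 1, column 4 = 6 (sole candidate).
row 1, column 5 = 3 (sole candidate).
row 2, column 2 = 4 (sole candidate).
row 2, column 5 = 1 (sole candidate).
row 2, column 6 = 2 (sole candidate).
row 3, column 1 = 1: row 3 has {3,4,5}; col 1 has {2,4,5,6}; box has {2,3,4,6} → only 1 remains.
row 3, column 4 = 2: row 3 has {1,3,4,5}; col 4 has {1,3,4,5,6}; box has {1,3,5} → only 2 remains.
row 3, column 6 = 6: row 3 has {1,2,3,4,5}; col 6 has {2,3,4,5}; box has {1,2,3,5} → only 6 remains.

134256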